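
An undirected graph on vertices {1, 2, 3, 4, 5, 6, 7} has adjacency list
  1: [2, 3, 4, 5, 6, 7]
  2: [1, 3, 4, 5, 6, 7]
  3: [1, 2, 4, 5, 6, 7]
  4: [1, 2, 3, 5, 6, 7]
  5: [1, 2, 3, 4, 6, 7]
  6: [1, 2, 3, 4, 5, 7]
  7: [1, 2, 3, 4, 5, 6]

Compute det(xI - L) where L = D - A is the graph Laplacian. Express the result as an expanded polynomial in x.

Each diagonal entry of L is the vertex degree and each off-diagonal entry is -1 where an edge is present, 0 otherwise; in the order [1, 2, 3, 4, 5, 6, 7] the diagonal is [6, 6, 6, 6, 6, 6, 6]. The eigenvalues of L are [0, 7, 7, 7, 7, 7, 7]; the characteristic polynomial is the product of (x - lambda_i), which multiplies out to x^7 - 42x^6 + 735x^5 - 6860x^4 + 36015x^3 - 100842x^2 + 117649x. The coefficient of x^6 equals -trace(L) = -42, matching the sum of degrees. By the matrix-tree theorem the graph has (1/7) * product of the nonzero eigenvalues = 16807 spanning trees.

x^7 - 42x^6 + 735x^5 - 6860x^4 + 36015x^3 - 100842x^2 + 117649x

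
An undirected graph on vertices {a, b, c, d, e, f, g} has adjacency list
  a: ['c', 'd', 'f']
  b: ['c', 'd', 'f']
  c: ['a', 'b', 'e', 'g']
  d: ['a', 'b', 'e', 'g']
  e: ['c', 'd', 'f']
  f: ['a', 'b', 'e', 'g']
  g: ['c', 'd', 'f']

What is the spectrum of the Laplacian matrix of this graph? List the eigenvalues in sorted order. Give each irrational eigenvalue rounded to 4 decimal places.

[0, 3, 3, 3, 4, 4, 7]

Reading degrees in the order [a, b, c, d, e, f, g] gives [3, 3, 4, 4, 3, 4, 3]; set D = diag(3, 3, 4, 4, 3, 4, 3) and form L = D - A. Diagonalising L (or applying a numerical eigensolver to the 7x7 matrix) gives the spectrum above. The largest eigenvalue, 7, is at most the vertex count 7.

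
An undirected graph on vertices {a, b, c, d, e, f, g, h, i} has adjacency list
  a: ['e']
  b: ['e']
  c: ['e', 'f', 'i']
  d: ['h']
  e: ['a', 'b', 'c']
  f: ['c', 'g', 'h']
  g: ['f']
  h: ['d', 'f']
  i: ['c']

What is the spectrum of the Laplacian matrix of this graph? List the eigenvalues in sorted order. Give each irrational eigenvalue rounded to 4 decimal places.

Each diagonal entry of L is the vertex degree and each off-diagonal entry is -1 where an edge is present, 0 otherwise; in the order [a, b, c, d, e, f, g, h, i] the diagonal is [1, 1, 3, 1, 3, 3, 1, 2, 1]. Since every row of L sums to 0, the all-ones vector is in the kernel and 0 is an eigenvalue. The eigenvalues sum to 16, which equals trace(L) = 2|E|.

[0, 0.2118, 0.5546, 0.7223, 1, 2.0782, 2.7338, 3.8525, 4.8468]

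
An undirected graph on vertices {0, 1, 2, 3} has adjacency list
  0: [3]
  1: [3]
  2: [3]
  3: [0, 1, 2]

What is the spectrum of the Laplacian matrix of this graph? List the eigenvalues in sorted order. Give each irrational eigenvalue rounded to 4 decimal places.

[0, 1, 1, 4]

Each diagonal entry of L is the vertex degree and each off-diagonal entry is -1 where an edge is present, 0 otherwise; in the order [0, 1, 2, 3] the diagonal is [1, 1, 1, 3]. Diagonalising L (or applying a numerical eigensolver to the 4x4 matrix) gives the spectrum above. The single zero eigenvalue shows the graph is connected.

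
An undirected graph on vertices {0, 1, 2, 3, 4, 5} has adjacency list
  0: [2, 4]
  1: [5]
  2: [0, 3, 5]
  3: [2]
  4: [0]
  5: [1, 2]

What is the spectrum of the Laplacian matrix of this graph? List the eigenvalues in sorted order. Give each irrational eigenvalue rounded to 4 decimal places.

[0, 0.3820, 0.6972, 2, 2.6180, 4.3028]

Each diagonal entry of L is the vertex degree and each off-diagonal entry is -1 where an edge is present, 0 otherwise; in the order [0, 1, 2, 3, 4, 5] the diagonal is [2, 1, 3, 1, 1, 2]. Diagonalising L (or applying a numerical eigensolver to the 6x6 matrix) gives the spectrum above. The eigenvalues sum to 10, which equals trace(L) = 2|E|. There is one zero in the spectrum, matching the 1 component.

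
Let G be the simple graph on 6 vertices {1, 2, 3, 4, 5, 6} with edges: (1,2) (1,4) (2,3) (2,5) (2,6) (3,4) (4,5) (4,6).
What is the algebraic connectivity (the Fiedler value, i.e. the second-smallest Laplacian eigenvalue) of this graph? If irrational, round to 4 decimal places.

With the vertex order [1, 2, 3, 4, 5, 6], the degrees are [2, 4, 2, 4, 2, 2], giving D = diag(2, 4, 2, 4, 2, 2) and L = D - A. The smallest Laplacian eigenvalue is always 0. The next one, lambda_2 = 2, measures how hard the graph is to disconnect: larger values mean better connectivity. The largest eigenvalue, 6, is at most the vertex count 6. The eigenvalues sum to 16, which equals trace(L) = 2|E|.

2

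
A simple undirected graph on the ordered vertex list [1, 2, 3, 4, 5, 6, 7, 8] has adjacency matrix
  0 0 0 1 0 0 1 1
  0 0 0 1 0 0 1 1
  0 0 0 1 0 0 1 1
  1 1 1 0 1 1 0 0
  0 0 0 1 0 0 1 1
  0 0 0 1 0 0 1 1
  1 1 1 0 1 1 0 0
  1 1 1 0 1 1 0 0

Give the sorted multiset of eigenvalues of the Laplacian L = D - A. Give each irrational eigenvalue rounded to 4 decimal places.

[0, 3, 3, 3, 3, 5, 5, 8]

Each diagonal entry of L is the vertex degree and each off-diagonal entry is -1 where an edge is present, 0 otherwise; in the order [1, 2, 3, 4, 5, 6, 7, 8] the diagonal is [3, 3, 3, 5, 3, 3, 5, 5]. Since every row of L sums to 0, the all-ones vector is in the kernel and 0 is an eigenvalue. The single zero eigenvalue shows the graph is connected. There is one zero in the spectrum, matching the 1 component.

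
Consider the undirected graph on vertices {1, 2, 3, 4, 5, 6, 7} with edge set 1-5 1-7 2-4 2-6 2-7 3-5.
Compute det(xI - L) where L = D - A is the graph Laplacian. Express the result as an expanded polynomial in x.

Each diagonal entry of L is the vertex degree and each off-diagonal entry is -1 where an edge is present, 0 otherwise; in the order [1, 2, 3, 4, 5, 6, 7] the diagonal is [2, 3, 1, 1, 2, 1, 2]. Computing det(xI - L) by cofactor expansion (or equivalently via sum-over-permutations) gives x^7 - 12x^6 + 54x^5 - 114x^4 + 116x^3 - 52x^2 + 7x. The constant term is 0 because L is singular (the all-ones vector lies in its kernel). The largest eigenvalue, 4.2283, is at most the vertex count 7. There is one zero in the spectrum, matching the 1 component.

x^7 - 12x^6 + 54x^5 - 114x^4 + 116x^3 - 52x^2 + 7x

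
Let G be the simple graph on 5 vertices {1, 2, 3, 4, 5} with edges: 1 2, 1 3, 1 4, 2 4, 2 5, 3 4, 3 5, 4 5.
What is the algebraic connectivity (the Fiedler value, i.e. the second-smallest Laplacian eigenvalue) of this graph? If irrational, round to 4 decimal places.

With the vertex order [1, 2, 3, 4, 5], the degrees are [3, 3, 3, 4, 3], giving D = diag(3, 3, 3, 4, 3) and L = D - A. The sorted Laplacian eigenvalues are [0, 3, 3, 5, 5]; the algebraic connectivity is the second entry, 3. The largest eigenvalue, 5, is at most the vertex count 5.

3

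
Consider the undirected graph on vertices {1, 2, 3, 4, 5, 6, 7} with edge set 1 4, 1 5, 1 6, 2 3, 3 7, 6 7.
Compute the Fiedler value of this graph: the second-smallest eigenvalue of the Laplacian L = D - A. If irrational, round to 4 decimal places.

0.2254

With the vertex order [1, 2, 3, 4, 5, 6, 7], the degrees are [3, 1, 2, 1, 1, 2, 2], giving D = diag(3, 1, 2, 1, 1, 2, 2) and L = D - A. The smallest Laplacian eigenvalue is always 0. The next one, lambda_2 = 0.2254, measures how hard the graph is to disconnect: larger values mean better connectivity. The eigenvalues sum to 12, which equals trace(L) = 2|E|.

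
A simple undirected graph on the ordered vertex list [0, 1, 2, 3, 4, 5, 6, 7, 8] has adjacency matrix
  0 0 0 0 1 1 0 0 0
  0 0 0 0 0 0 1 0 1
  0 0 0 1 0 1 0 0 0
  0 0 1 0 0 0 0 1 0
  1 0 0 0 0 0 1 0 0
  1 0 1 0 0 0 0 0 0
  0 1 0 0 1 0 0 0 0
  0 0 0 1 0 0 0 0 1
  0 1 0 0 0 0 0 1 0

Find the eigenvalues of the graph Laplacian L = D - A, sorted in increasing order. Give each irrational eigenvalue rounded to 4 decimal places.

[0, 0.4679, 0.4679, 1.6527, 1.6527, 3, 3, 3.8794, 3.8794]

With the vertex order [0, 1, 2, 3, 4, 5, 6, 7, 8], the degrees are [2, 2, 2, 2, 2, 2, 2, 2, 2], giving D = diag(2, 2, 2, 2, 2, 2, 2, 2, 2) and L = D - A. Since every row of L sums to 0, the all-ones vector is in the kernel and 0 is an eigenvalue. The single zero eigenvalue shows the graph is connected. The largest eigenvalue, 3.8794, is at most the vertex count 9.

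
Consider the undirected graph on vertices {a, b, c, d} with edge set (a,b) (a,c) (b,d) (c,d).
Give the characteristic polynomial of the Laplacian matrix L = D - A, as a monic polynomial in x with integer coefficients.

x^4 - 8x^3 + 20x^2 - 16x

Reading degrees in the order [a, b, c, d] gives [2, 2, 2, 2]; set D = diag(2, 2, 2, 2) and form L = D - A. Computing det(xI - L) by cofactor expansion (or equivalently via sum-over-permutations) gives x^4 - 8x^3 + 20x^2 - 16x. Since p(0) = det(-L) = 0, x divides p(x). The eigenvalues sum to 8, which equals trace(L) = 2|E|. By the matrix-tree theorem the graph has (1/4) * product of the nonzero eigenvalues = 4 spanning trees.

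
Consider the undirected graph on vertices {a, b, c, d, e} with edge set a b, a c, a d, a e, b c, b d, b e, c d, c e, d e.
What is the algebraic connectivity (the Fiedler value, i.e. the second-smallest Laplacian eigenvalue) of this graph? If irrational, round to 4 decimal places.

Each diagonal entry of L is the vertex degree and each off-diagonal entry is -1 where an edge is present, 0 otherwise; in the order [a, b, c, d, e] the diagonal is [4, 4, 4, 4, 4]. The sorted Laplacian eigenvalues are [0, 5, 5, 5, 5]; the algebraic connectivity is the second entry, 5. By the matrix-tree theorem the graph has (1/5) * product of the nonzero eigenvalues = 125 spanning trees.

5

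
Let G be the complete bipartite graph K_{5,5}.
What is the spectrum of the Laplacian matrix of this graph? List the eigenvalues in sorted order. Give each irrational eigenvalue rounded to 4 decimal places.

[0, 5, 5, 5, 5, 5, 5, 5, 5, 10]

The graph has 10 vertices and degree multiset [5, 5, 5, 5, 5, 5, 5, 5, 5, 5]; D is the diagonal matrix of degrees and L = D - A. L is symmetric positive semidefinite, so every eigenvalue is real and nonnegative. The single zero eigenvalue shows the graph is connected. The eigenvalues sum to 50, which equals trace(L) = 2|E|.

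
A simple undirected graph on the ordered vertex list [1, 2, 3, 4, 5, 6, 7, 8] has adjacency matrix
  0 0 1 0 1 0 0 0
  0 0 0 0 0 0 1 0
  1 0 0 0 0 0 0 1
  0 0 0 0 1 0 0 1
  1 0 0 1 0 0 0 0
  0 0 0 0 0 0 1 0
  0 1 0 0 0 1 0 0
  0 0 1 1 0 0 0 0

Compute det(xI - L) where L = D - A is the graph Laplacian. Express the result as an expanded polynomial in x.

x^8 - 14x^7 + 78x^6 - 220x^5 + 330x^4 - 250x^3 + 75x^2

With the vertex order [1, 2, 3, 4, 5, 6, 7, 8], the degrees are [2, 1, 2, 2, 2, 1, 2, 2], giving D = diag(2, 1, 2, 2, 2, 1, 2, 2) and L = D - A. L has integer entries, so p(x) = det(xI - L) has integer coefficients. Expanding the determinant yields x^8 - 14x^7 + 78x^6 - 220x^5 + 330x^4 - 250x^3 + 75x^2. Since p(0) = det(-L) = 0, x divides p(x). There are 2 zeros in the spectrum, matching the 2 components.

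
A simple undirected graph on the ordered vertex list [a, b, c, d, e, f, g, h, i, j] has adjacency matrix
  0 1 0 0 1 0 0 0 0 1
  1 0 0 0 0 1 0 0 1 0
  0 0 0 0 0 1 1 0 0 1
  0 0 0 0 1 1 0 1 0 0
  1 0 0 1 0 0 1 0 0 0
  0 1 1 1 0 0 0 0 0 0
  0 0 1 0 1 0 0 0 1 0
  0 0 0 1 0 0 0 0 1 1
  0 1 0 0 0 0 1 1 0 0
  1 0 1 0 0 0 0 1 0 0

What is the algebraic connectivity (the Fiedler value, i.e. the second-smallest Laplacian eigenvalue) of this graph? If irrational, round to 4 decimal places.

Reading degrees in the order [a, b, c, d, e, f, g, h, i, j] gives [3, 3, 3, 3, 3, 3, 3, 3, 3, 3]; set D = diag(3, 3, 3, 3, 3, 3, 3, 3, 3, 3) and form L = D - A. The sorted Laplacian eigenvalues are [0, 2, 2, 2, 2, 2, 5, 5, 5, 5]; the algebraic connectivity is the second entry, 2. By the matrix-tree theorem the graph has (1/10) * product of the nonzero eigenvalues = 2000 spanning trees. The largest eigenvalue, 5, is at most the vertex count 10.

2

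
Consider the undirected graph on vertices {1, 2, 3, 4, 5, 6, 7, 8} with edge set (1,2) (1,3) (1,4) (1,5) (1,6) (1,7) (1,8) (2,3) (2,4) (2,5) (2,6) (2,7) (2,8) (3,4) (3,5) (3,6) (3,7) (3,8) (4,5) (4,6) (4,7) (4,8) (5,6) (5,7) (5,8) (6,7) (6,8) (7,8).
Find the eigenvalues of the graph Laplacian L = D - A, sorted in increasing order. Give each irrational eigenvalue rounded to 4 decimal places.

[0, 8, 8, 8, 8, 8, 8, 8]

Reading degrees in the order [1, 2, 3, 4, 5, 6, 7, 8] gives [7, 7, 7, 7, 7, 7, 7, 7]; set D = diag(7, 7, 7, 7, 7, 7, 7, 7) and form L = D - A. L is symmetric positive semidefinite, so every eigenvalue is real and nonnegative.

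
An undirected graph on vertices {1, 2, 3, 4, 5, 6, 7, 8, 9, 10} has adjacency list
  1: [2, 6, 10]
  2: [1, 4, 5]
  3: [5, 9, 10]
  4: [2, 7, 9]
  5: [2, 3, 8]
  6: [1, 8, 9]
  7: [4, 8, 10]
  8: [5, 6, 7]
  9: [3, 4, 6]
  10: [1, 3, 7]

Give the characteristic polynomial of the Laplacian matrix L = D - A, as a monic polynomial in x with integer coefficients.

x^10 - 30x^9 + 390x^8 - 2880x^7 + 13305x^6 - 39882x^5 + 77640x^4 - 94800x^3 + 66000x^2 - 20000x

Each diagonal entry of L is the vertex degree and each off-diagonal entry is -1 where an edge is present, 0 otherwise; in the order [1, 2, 3, 4, 5, 6, 7, 8, 9, 10] the diagonal is [3, 3, 3, 3, 3, 3, 3, 3, 3, 3]. L has integer entries, so p(x) = det(xI - L) has integer coefficients. Expanding the determinant yields x^10 - 30x^9 + 390x^8 - 2880x^7 + 13305x^6 - 39882x^5 + 77640x^4 - 94800x^3 + 66000x^2 - 20000x. The constant term is 0 because L is singular (the all-ones vector lies in its kernel).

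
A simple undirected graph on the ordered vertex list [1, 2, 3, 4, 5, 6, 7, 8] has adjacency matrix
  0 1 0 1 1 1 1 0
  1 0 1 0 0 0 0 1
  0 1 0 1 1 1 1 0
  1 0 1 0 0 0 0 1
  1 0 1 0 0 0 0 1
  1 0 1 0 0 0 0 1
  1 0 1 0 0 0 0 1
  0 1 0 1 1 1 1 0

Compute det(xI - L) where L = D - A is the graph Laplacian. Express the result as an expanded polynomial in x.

Reading degrees in the order [1, 2, 3, 4, 5, 6, 7, 8] gives [5, 3, 5, 3, 3, 3, 3, 5]; set D = diag(5, 3, 5, 3, 3, 3, 3, 5) and form L = D - A. The eigenvalues of L are [0, 3, 3, 3, 3, 5, 5, 8]; the characteristic polynomial is the product of (x - lambda_i), which multiplies out to x^8 - 30x^7 + 375x^6 - 2540x^5 + 10095x^4 - 23598x^3 + 30105x^2 - 16200x. The coefficient of x^7 equals -trace(L) = -30, matching the sum of degrees. The largest eigenvalue, 8, is at most the vertex count 8.

x^8 - 30x^7 + 375x^6 - 2540x^5 + 10095x^4 - 23598x^3 + 30105x^2 - 16200x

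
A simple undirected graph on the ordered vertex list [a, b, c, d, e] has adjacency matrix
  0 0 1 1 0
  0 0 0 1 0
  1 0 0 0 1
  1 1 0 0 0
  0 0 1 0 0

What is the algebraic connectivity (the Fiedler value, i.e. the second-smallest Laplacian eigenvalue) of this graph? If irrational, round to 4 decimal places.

Each diagonal entry of L is the vertex degree and each off-diagonal entry is -1 where an edge is present, 0 otherwise; in the order [a, b, c, d, e] the diagonal is [2, 1, 2, 2, 1]. The smallest Laplacian eigenvalue is always 0. The next one, lambda_2 = 0.3820, measures how hard the graph is to disconnect: larger values mean better connectivity. The eigenvalues sum to 8, which equals trace(L) = 2|E|.

0.3820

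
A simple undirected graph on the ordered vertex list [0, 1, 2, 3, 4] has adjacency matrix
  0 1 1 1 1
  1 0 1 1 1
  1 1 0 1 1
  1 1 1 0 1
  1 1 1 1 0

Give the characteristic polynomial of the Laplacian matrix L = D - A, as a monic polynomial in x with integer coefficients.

x^5 - 20x^4 + 150x^3 - 500x^2 + 625x

Reading degrees in the order [0, 1, 2, 3, 4] gives [4, 4, 4, 4, 4]; set D = diag(4, 4, 4, 4, 4) and form L = D - A. The eigenvalues of L are [0, 5, 5, 5, 5]; the characteristic polynomial is the product of (x - lambda_i), which multiplies out to x^5 - 20x^4 + 150x^3 - 500x^2 + 625x. Since p(0) = det(-L) = 0, x divides p(x). The largest eigenvalue, 5, is at most the vertex count 5. The eigenvalues sum to 20, which equals trace(L) = 2|E|.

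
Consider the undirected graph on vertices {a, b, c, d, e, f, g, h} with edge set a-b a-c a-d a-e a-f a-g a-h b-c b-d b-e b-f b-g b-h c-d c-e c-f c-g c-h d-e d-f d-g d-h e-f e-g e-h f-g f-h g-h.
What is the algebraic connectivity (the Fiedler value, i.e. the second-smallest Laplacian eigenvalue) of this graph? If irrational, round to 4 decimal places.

8

With the vertex order [a, b, c, d, e, f, g, h], the degrees are [7, 7, 7, 7, 7, 7, 7, 7], giving D = diag(7, 7, 7, 7, 7, 7, 7, 7) and L = D - A. The sorted Laplacian eigenvalues are [0, 8, 8, 8, 8, 8, 8, 8]; the algebraic connectivity is the second entry, 8. The eigenvalues sum to 56, which equals trace(L) = 2|E|.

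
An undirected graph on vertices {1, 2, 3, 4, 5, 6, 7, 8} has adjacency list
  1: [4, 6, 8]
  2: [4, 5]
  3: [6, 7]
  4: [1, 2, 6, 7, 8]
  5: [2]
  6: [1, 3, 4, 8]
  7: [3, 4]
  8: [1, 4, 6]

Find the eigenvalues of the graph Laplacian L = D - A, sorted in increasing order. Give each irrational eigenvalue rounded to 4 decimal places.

[0, 0.4335, 1.2836, 2.3777, 2.7647, 4, 4.9334, 6.2072]

With the vertex order [1, 2, 3, 4, 5, 6, 7, 8], the degrees are [3, 2, 2, 5, 1, 4, 2, 3], giving D = diag(3, 2, 2, 5, 1, 4, 2, 3) and L = D - A. Diagonalising L (or applying a numerical eigensolver to the 8x8 matrix) gives the spectrum above. There is one zero in the spectrum, matching the 1 component. The largest eigenvalue, 6.2072, is at most the vertex count 8.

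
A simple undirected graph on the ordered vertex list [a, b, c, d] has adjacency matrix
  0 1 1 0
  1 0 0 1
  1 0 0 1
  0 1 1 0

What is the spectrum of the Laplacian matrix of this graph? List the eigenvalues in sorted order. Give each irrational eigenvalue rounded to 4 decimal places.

[0, 2, 2, 4]

Reading degrees in the order [a, b, c, d] gives [2, 2, 2, 2]; set D = diag(2, 2, 2, 2) and form L = D - A. Diagonalising L (or applying a numerical eigensolver to the 4x4 matrix) gives the spectrum above. The single zero eigenvalue shows the graph is connected. There is one zero in the spectrum, matching the 1 component.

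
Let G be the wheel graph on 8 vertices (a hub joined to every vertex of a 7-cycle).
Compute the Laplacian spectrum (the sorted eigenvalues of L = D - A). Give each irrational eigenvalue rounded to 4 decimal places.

[0, 1.7530, 1.7530, 3.4450, 3.4450, 4.8019, 4.8019, 8]

The graph has 8 vertices and degree multiset [7, 3, 3, 3, 3, 3, 3, 3]; D is the diagonal matrix of degrees and L = D - A. The multiplicity of 0 as a Laplacian eigenvalue equals the number of connected components. The single zero eigenvalue shows the graph is connected. The eigenvalues sum to 28, which equals trace(L) = 2|E|. By the matrix-tree theorem the graph has (1/8) * product of the nonzero eigenvalues = 841 spanning trees.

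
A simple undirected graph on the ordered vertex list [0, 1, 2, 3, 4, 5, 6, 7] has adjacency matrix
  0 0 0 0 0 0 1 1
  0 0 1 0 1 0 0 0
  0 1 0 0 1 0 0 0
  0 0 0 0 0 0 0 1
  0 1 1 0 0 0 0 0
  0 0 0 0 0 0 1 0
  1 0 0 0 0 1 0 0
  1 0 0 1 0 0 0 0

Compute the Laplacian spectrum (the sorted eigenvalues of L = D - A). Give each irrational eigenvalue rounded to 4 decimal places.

[0, 0, 0.3820, 1.3820, 2.6180, 3, 3, 3.6180]

With the vertex order [0, 1, 2, 3, 4, 5, 6, 7], the degrees are [2, 2, 2, 1, 2, 1, 2, 2], giving D = diag(2, 2, 2, 1, 2, 1, 2, 2) and L = D - A. L is symmetric positive semidefinite, so every eigenvalue is real and nonnegative. The 2 zero eigenvalues correspond to the 2 connected components. There are 2 zeros in the spectrum, matching the 2 components.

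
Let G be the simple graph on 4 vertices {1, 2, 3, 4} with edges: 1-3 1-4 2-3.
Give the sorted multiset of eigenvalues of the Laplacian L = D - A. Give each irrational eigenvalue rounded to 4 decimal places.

With the vertex order [1, 2, 3, 4], the degrees are [2, 1, 2, 1], giving D = diag(2, 1, 2, 1) and L = D - A. Since every row of L sums to 0, the all-ones vector is in the kernel and 0 is an eigenvalue. The single zero eigenvalue shows the graph is connected. By the matrix-tree theorem the graph has (1/4) * product of the nonzero eigenvalues = 1 spanning tree.

[0, 0.5858, 2, 3.4142]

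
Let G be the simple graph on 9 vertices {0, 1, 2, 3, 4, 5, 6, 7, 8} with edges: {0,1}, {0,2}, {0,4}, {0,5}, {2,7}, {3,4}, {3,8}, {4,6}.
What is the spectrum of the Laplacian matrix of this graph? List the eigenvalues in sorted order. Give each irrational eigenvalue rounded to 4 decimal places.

[0, 0.2427, 0.5371, 0.6893, 1, 2.1297, 2.4166, 3.6434, 5.3411]

Each diagonal entry of L is the vertex degree and each off-diagonal entry is -1 where an edge is present, 0 otherwise; in the order [0, 1, 2, 3, 4, 5, 6, 7, 8] the diagonal is [4, 1, 2, 2, 3, 1, 1, 1, 1]. Since every row of L sums to 0, the all-ones vector is in the kernel and 0 is an eigenvalue. The single zero eigenvalue shows the graph is connected. The eigenvalues sum to 16, which equals trace(L) = 2|E|. There is one zero in the spectrum, matching the 1 component.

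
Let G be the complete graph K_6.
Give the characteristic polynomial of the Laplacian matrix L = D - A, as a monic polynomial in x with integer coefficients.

x^6 - 30x^5 + 360x^4 - 2160x^3 + 6480x^2 - 7776x

The graph has 6 vertices and degree multiset [5, 5, 5, 5, 5, 5]; D is the diagonal matrix of degrees and L = D - A. Computing det(xI - L) by cofactor expansion (or equivalently via sum-over-permutations) gives x^6 - 30x^5 + 360x^4 - 2160x^3 + 6480x^2 - 7776x. Since p(0) = det(-L) = 0, x divides p(x). The largest eigenvalue, 6, is at most the vertex count 6.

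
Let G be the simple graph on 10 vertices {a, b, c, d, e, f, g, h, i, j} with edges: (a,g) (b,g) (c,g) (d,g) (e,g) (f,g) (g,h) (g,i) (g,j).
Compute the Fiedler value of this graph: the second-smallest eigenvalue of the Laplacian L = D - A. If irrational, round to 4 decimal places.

1

Each diagonal entry of L is the vertex degree and each off-diagonal entry is -1 where an edge is present, 0 otherwise; in the order [a, b, c, d, e, f, g, h, i, j] the diagonal is [1, 1, 1, 1, 1, 1, 9, 1, 1, 1]. Computing the eigenvalues of L and sorting gives [0, 1, 1, 1, 1, 1, 1, 1, 1, 10]. The Fiedler value lambda_2 = 1 is strictly positive, so the graph is connected. There is one zero in the spectrum, matching the 1 component.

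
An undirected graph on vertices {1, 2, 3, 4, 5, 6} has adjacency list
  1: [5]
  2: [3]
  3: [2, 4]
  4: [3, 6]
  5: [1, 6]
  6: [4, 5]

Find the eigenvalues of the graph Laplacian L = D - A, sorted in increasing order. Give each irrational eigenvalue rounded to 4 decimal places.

[0, 0.2679, 1, 2, 3, 3.7321]

Each diagonal entry of L is the vertex degree and each off-diagonal entry is -1 where an edge is present, 0 otherwise; in the order [1, 2, 3, 4, 5, 6] the diagonal is [1, 1, 2, 2, 2, 2]. The multiplicity of 0 as a Laplacian eigenvalue equals the number of connected components. The single zero eigenvalue shows the graph is connected. By the matrix-tree theorem the graph has (1/6) * product of the nonzero eigenvalues = 1 spanning tree.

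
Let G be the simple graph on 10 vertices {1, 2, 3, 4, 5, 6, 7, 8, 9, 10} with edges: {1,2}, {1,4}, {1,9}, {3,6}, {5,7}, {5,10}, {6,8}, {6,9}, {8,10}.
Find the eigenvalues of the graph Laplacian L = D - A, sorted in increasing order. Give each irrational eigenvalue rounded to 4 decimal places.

Reading degrees in the order [1, 2, 3, 4, 5, 6, 7, 8, 9, 10] gives [3, 1, 1, 1, 2, 3, 1, 2, 2, 2]; set D = diag(3, 1, 1, 1, 2, 3, 1, 2, 2, 2) and form L = D - A. The multiplicity of 0 as a Laplacian eigenvalue equals the number of connected components. The single zero eigenvalue shows the graph is connected.

[0, 0.1288, 0.3924, 1, 1, 1.5222, 2.2184, 3.3439, 3.9000, 4.4944]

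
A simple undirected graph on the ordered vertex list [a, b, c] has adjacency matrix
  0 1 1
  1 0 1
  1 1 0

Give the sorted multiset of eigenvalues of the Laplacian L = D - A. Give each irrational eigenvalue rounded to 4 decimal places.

With the vertex order [a, b, c], the degrees are [2, 2, 2], giving D = diag(2, 2, 2) and L = D - A. Diagonalising L (or applying a numerical eigensolver to the 3x3 matrix) gives the spectrum above. The largest eigenvalue, 3, is at most the vertex count 3.

[0, 3, 3]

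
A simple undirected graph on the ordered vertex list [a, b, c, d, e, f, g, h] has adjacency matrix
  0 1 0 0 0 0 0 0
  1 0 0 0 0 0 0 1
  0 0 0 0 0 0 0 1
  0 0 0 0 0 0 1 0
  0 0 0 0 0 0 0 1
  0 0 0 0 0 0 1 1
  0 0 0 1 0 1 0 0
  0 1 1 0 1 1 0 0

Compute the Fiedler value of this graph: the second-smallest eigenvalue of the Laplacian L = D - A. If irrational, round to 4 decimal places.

Reading degrees in the order [a, b, c, d, e, f, g, h] gives [1, 2, 1, 1, 1, 2, 2, 4]; set D = diag(1, 2, 1, 1, 1, 2, 2, 4) and form L = D - A. The sorted Laplacian eigenvalues are [0, 0.2538, 0.5472, 1, 1.4689, 2.4066, 3.1504, 5.1732]; the algebraic connectivity is the second entry, 0.2538. By the matrix-tree theorem the graph has (1/8) * product of the nonzero eigenvalues = 1 spanning tree.

0.2538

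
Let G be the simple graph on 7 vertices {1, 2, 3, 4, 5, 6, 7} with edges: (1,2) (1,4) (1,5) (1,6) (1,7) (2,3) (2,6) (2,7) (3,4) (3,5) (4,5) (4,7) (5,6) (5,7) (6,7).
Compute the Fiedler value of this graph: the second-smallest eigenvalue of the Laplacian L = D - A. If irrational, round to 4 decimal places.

2.7717

With the vertex order [1, 2, 3, 4, 5, 6, 7], the degrees are [5, 4, 3, 4, 5, 4, 5], giving D = diag(5, 4, 3, 4, 5, 4, 5) and L = D - A. Computing the eigenvalues of L and sorting gives [0, 2.7717, 3.6396, 4.8141, 6, 6, 6.7746]. The Fiedler value lambda_2 = 2.7717 is strictly positive, so the graph is connected. There is one zero in the spectrum, matching the 1 component.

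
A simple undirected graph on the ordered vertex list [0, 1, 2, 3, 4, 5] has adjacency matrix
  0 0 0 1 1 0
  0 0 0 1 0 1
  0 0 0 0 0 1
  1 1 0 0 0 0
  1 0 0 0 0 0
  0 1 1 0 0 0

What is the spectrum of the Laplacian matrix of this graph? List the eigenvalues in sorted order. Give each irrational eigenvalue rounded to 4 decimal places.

[0, 0.2679, 1, 2, 3, 3.7321]

With the vertex order [0, 1, 2, 3, 4, 5], the degrees are [2, 2, 1, 2, 1, 2], giving D = diag(2, 2, 1, 2, 1, 2) and L = D - A. The multiplicity of 0 as a Laplacian eigenvalue equals the number of connected components.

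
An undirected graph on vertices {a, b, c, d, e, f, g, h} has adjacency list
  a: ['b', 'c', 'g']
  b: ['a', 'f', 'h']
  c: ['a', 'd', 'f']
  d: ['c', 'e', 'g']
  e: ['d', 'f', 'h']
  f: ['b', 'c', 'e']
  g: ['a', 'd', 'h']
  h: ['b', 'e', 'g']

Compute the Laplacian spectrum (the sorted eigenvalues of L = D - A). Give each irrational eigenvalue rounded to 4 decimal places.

Reading degrees in the order [a, b, c, d, e, f, g, h] gives [3, 3, 3, 3, 3, 3, 3, 3]; set D = diag(3, 3, 3, 3, 3, 3, 3, 3) and form L = D - A. Since every row of L sums to 0, the all-ones vector is in the kernel and 0 is an eigenvalue. The single zero eigenvalue shows the graph is connected. The largest eigenvalue, 6, is at most the vertex count 8. By the matrix-tree theorem the graph has (1/8) * product of the nonzero eigenvalues = 384 spanning trees.

[0, 2, 2, 2, 4, 4, 4, 6]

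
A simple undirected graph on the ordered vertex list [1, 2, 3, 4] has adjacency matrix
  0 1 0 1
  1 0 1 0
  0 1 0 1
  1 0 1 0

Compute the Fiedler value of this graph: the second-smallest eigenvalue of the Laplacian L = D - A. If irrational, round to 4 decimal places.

With the vertex order [1, 2, 3, 4], the degrees are [2, 2, 2, 2], giving D = diag(2, 2, 2, 2) and L = D - A. Computing the eigenvalues of L and sorting gives [0, 2, 2, 4]. The Fiedler value lambda_2 = 2 is strictly positive, so the graph is connected. There is one zero in the spectrum, matching the 1 component.

2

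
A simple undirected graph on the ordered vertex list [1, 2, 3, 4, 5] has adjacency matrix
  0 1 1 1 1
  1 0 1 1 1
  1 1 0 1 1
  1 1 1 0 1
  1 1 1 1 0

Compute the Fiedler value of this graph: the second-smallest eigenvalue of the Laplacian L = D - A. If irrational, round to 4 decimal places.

With the vertex order [1, 2, 3, 4, 5], the degrees are [4, 4, 4, 4, 4], giving D = diag(4, 4, 4, 4, 4) and L = D - A. Computing the eigenvalues of L and sorting gives [0, 5, 5, 5, 5]. The Fiedler value lambda_2 = 5 is strictly positive, so the graph is connected. The eigenvalues sum to 20, which equals trace(L) = 2|E|.

5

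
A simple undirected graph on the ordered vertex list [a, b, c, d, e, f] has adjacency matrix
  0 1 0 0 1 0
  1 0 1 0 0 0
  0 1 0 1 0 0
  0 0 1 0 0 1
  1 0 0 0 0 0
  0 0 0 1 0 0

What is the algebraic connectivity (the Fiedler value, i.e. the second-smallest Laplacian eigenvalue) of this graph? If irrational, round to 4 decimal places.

Each diagonal entry of L is the vertex degree and each off-diagonal entry is -1 where an edge is present, 0 otherwise; in the order [a, b, c, d, e, f] the diagonal is [2, 2, 2, 2, 1, 1]. The smallest Laplacian eigenvalue is always 0. The next one, lambda_2 = 0.2679, measures how hard the graph is to disconnect: larger values mean better connectivity. The largest eigenvalue, 3.7321, is at most the vertex count 6. By the matrix-tree theorem the graph has (1/6) * product of the nonzero eigenvalues = 1 spanning tree.

0.2679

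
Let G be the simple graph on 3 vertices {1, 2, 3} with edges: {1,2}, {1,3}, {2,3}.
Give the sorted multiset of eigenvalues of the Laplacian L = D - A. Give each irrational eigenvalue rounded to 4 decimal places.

Reading degrees in the order [1, 2, 3] gives [2, 2, 2]; set D = diag(2, 2, 2) and form L = D - A. L is symmetric positive semidefinite, so every eigenvalue is real and nonnegative. There is one zero in the spectrum, matching the 1 component.

[0, 3, 3]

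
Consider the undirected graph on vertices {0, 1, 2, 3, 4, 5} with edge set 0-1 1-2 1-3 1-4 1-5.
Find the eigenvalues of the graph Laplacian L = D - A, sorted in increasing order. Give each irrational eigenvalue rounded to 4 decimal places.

With the vertex order [0, 1, 2, 3, 4, 5], the degrees are [1, 5, 1, 1, 1, 1], giving D = diag(1, 5, 1, 1, 1, 1) and L = D - A. L is symmetric positive semidefinite, so every eigenvalue is real and nonnegative. By the matrix-tree theorem the graph has (1/6) * product of the nonzero eigenvalues = 1 spanning tree.

[0, 1, 1, 1, 1, 6]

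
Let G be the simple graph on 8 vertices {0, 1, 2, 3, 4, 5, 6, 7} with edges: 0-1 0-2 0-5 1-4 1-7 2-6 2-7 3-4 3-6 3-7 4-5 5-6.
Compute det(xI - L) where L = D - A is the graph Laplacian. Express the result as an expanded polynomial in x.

x^8 - 24x^7 + 240x^6 - 1296x^5 + 4080x^4 - 7488x^3 + 7424x^2 - 3072x

Each diagonal entry of L is the vertex degree and each off-diagonal entry is -1 where an edge is present, 0 otherwise; in the order [0, 1, 2, 3, 4, 5, 6, 7] the diagonal is [3, 3, 3, 3, 3, 3, 3, 3]. The eigenvalues of L are [0, 2, 2, 2, 4, 4, 4, 6]; the characteristic polynomial is the product of (x - lambda_i), which multiplies out to x^8 - 24x^7 + 240x^6 - 1296x^5 + 4080x^4 - 7488x^3 + 7424x^2 - 3072x. Since p(0) = det(-L) = 0, x divides p(x). There is one zero in the spectrum, matching the 1 component.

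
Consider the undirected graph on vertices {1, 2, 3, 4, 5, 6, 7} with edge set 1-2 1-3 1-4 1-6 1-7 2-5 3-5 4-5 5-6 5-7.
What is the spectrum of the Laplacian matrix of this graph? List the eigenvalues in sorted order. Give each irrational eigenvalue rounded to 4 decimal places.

[0, 2, 2, 2, 2, 5, 7]

Each diagonal entry of L is the vertex degree and each off-diagonal entry is -1 where an edge is present, 0 otherwise; in the order [1, 2, 3, 4, 5, 6, 7] the diagonal is [5, 2, 2, 2, 5, 2, 2]. Diagonalising L (or applying a numerical eigensolver to the 7x7 matrix) gives the spectrum above. The single zero eigenvalue shows the graph is connected.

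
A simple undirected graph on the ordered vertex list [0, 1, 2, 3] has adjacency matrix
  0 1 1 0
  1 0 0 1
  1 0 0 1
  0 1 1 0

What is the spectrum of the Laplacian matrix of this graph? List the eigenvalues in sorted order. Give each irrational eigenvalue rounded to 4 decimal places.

Each diagonal entry of L is the vertex degree and each off-diagonal entry is -1 where an edge is present, 0 otherwise; in the order [0, 1, 2, 3] the diagonal is [2, 2, 2, 2]. Since every row of L sums to 0, the all-ones vector is in the kernel and 0 is an eigenvalue. The single zero eigenvalue shows the graph is connected. By the matrix-tree theorem the graph has (1/4) * product of the nonzero eigenvalues = 4 spanning trees.

[0, 2, 2, 4]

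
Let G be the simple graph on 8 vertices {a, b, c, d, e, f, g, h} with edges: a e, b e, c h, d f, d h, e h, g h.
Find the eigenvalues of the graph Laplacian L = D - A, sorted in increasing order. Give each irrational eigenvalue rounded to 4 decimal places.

With the vertex order [a, b, c, d, e, f, g, h], the degrees are [1, 1, 1, 2, 3, 1, 1, 4], giving D = diag(1, 1, 1, 2, 3, 1, 1, 4) and L = D - A. Diagonalising L (or applying a numerical eigensolver to the 8x8 matrix) gives the spectrum above. The single zero eigenvalue shows the graph is connected.

[0, 0.3187, 0.5858, 1, 1, 2.3579, 3.4142, 5.3234]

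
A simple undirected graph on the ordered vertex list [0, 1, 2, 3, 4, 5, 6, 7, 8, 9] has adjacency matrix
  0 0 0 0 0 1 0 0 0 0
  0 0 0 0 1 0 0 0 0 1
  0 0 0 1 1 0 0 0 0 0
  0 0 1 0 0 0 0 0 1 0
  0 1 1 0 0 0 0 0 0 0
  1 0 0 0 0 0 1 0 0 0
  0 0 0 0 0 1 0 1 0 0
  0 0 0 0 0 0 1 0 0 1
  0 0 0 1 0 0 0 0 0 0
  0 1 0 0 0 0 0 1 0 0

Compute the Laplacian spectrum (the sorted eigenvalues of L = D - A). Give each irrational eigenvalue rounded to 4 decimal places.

[0, 0.0979, 0.3820, 0.8244, 1.3820, 2, 2.6180, 3.1756, 3.6180, 3.9021]

Each diagonal entry of L is the vertex degree and each off-diagonal entry is -1 where an edge is present, 0 otherwise; in the order [0, 1, 2, 3, 4, 5, 6, 7, 8, 9] the diagonal is [1, 2, 2, 2, 2, 2, 2, 2, 1, 2]. Since every row of L sums to 0, the all-ones vector is in the kernel and 0 is an eigenvalue. The single zero eigenvalue shows the graph is connected. By the matrix-tree theorem the graph has (1/10) * product of the nonzero eigenvalues = 1 spanning tree. The eigenvalues sum to 18, which equals trace(L) = 2|E|.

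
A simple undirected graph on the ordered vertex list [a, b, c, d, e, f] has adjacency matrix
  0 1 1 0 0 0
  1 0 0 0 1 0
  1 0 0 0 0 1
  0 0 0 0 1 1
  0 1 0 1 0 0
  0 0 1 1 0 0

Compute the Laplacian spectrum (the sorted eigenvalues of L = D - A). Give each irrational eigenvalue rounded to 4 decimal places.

[0, 1, 1, 3, 3, 4]

With the vertex order [a, b, c, d, e, f], the degrees are [2, 2, 2, 2, 2, 2], giving D = diag(2, 2, 2, 2, 2, 2) and L = D - A. Since every row of L sums to 0, the all-ones vector is in the kernel and 0 is an eigenvalue. The largest eigenvalue, 4, is at most the vertex count 6. The eigenvalues sum to 12, which equals trace(L) = 2|E|.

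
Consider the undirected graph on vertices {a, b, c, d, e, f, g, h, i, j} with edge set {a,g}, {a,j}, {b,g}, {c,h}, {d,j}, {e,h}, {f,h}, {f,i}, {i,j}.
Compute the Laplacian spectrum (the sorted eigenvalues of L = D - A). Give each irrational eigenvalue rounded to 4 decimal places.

Each diagonal entry of L is the vertex degree and each off-diagonal entry is -1 where an edge is present, 0 otherwise; in the order [a, b, c, d, e, f, g, h, i, j] the diagonal is [2, 1, 1, 1, 1, 2, 2, 3, 2, 3]. Since every row of L sums to 0, the all-ones vector is in the kernel and 0 is an eigenvalue. The eigenvalues sum to 18, which equals trace(L) = 2|E|. There is one zero in the spectrum, matching the 1 component.

[0, 0.1257, 0.4097, 1, 1, 1.4295, 2.4234, 3.0954, 4.0925, 4.4238]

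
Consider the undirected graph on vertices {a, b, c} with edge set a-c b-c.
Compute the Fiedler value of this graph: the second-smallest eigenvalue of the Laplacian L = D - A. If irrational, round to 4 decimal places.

1

Reading degrees in the order [a, b, c] gives [1, 1, 2]; set D = diag(1, 1, 2) and form L = D - A. The sorted Laplacian eigenvalues are [0, 1, 3]; the algebraic connectivity is the second entry, 1. The eigenvalues sum to 4, which equals trace(L) = 2|E|.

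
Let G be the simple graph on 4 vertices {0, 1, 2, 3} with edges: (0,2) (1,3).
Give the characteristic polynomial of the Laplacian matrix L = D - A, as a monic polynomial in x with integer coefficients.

Each diagonal entry of L is the vertex degree and each off-diagonal entry is -1 where an edge is present, 0 otherwise; in the order [0, 1, 2, 3] the diagonal is [1, 1, 1, 1]. L has integer entries, so p(x) = det(xI - L) has integer coefficients. Expanding the determinant yields x^4 - 4x^3 + 4x^2. Since p(0) = det(-L) = 0, x divides p(x). The largest eigenvalue, 2, is at most the vertex count 4.

x^4 - 4x^3 + 4x^2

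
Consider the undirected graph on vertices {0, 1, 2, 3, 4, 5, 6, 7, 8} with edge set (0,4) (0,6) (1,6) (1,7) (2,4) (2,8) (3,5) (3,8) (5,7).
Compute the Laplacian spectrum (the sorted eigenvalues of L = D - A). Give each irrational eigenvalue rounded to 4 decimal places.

[0, 0.4679, 0.4679, 1.6527, 1.6527, 3, 3, 3.8794, 3.8794]

With the vertex order [0, 1, 2, 3, 4, 5, 6, 7, 8], the degrees are [2, 2, 2, 2, 2, 2, 2, 2, 2], giving D = diag(2, 2, 2, 2, 2, 2, 2, 2, 2) and L = D - A. Since every row of L sums to 0, the all-ones vector is in the kernel and 0 is an eigenvalue. The single zero eigenvalue shows the graph is connected. The eigenvalues sum to 18, which equals trace(L) = 2|E|.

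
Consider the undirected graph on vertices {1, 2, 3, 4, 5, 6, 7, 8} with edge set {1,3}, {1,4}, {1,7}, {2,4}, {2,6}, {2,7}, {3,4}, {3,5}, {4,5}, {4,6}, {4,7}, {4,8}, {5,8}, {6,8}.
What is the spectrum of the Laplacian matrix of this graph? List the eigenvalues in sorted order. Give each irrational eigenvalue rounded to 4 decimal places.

With the vertex order [1, 2, 3, 4, 5, 6, 7, 8], the degrees are [3, 3, 3, 7, 3, 3, 3, 3], giving D = diag(3, 3, 3, 7, 3, 3, 3, 3) and L = D - A. Since every row of L sums to 0, the all-ones vector is in the kernel and 0 is an eigenvalue. The single zero eigenvalue shows the graph is connected. By the matrix-tree theorem the graph has (1/8) * product of the nonzero eigenvalues = 841 spanning trees.

[0, 1.7530, 1.7530, 3.4450, 3.4450, 4.8019, 4.8019, 8]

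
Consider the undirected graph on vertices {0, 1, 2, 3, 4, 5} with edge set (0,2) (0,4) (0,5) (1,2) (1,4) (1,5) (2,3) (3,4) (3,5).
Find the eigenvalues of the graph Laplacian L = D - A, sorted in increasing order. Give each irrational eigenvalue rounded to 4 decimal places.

Reading degrees in the order [0, 1, 2, 3, 4, 5] gives [3, 3, 3, 3, 3, 3]; set D = diag(3, 3, 3, 3, 3, 3) and form L = D - A. Diagonalising L (or applying a numerical eigensolver to the 6x6 matrix) gives the spectrum above. The eigenvalues sum to 18, which equals trace(L) = 2|E|.

[0, 3, 3, 3, 3, 6]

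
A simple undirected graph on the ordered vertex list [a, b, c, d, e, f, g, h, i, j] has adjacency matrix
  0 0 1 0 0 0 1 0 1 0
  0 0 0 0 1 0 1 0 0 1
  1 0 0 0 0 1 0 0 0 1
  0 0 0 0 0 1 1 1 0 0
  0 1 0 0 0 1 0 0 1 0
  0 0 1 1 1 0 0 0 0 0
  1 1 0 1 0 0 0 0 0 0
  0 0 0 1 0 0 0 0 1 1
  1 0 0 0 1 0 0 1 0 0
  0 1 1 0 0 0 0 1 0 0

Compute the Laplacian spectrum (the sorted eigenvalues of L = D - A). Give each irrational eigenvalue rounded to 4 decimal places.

With the vertex order [a, b, c, d, e, f, g, h, i, j], the degrees are [3, 3, 3, 3, 3, 3, 3, 3, 3, 3], giving D = diag(3, 3, 3, 3, 3, 3, 3, 3, 3, 3) and L = D - A. Since every row of L sums to 0, the all-ones vector is in the kernel and 0 is an eigenvalue. The single zero eigenvalue shows the graph is connected.

[0, 2, 2, 2, 2, 2, 5, 5, 5, 5]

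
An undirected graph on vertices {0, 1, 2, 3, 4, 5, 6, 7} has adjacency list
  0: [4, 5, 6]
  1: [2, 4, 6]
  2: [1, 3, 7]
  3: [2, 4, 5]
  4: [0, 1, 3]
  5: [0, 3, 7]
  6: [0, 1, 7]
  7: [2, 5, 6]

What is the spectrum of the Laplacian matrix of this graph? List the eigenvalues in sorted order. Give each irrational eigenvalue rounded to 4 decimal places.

With the vertex order [0, 1, 2, 3, 4, 5, 6, 7], the degrees are [3, 3, 3, 3, 3, 3, 3, 3], giving D = diag(3, 3, 3, 3, 3, 3, 3, 3) and L = D - A. Since every row of L sums to 0, the all-ones vector is in the kernel and 0 is an eigenvalue. The single zero eigenvalue shows the graph is connected. By the matrix-tree theorem the graph has (1/8) * product of the nonzero eigenvalues = 384 spanning trees.

[0, 2, 2, 2, 4, 4, 4, 6]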